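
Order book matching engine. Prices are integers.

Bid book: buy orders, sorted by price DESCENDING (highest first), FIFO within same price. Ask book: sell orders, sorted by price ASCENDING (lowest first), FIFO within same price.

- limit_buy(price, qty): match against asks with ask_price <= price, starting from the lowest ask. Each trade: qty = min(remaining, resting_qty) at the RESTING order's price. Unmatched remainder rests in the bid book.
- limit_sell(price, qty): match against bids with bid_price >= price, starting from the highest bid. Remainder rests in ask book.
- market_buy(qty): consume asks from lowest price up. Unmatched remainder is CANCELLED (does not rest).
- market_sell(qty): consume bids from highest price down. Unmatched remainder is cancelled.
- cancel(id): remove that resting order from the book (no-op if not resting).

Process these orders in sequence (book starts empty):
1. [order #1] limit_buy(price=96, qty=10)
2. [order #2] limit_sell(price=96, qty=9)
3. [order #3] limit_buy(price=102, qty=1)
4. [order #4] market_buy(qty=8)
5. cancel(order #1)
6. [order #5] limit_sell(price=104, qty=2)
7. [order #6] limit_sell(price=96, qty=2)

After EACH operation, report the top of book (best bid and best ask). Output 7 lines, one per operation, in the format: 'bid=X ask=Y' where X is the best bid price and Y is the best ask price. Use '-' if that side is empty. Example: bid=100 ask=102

After op 1 [order #1] limit_buy(price=96, qty=10): fills=none; bids=[#1:10@96] asks=[-]
After op 2 [order #2] limit_sell(price=96, qty=9): fills=#1x#2:9@96; bids=[#1:1@96] asks=[-]
After op 3 [order #3] limit_buy(price=102, qty=1): fills=none; bids=[#3:1@102 #1:1@96] asks=[-]
After op 4 [order #4] market_buy(qty=8): fills=none; bids=[#3:1@102 #1:1@96] asks=[-]
After op 5 cancel(order #1): fills=none; bids=[#3:1@102] asks=[-]
After op 6 [order #5] limit_sell(price=104, qty=2): fills=none; bids=[#3:1@102] asks=[#5:2@104]
After op 7 [order #6] limit_sell(price=96, qty=2): fills=#3x#6:1@102; bids=[-] asks=[#6:1@96 #5:2@104]

Answer: bid=96 ask=-
bid=96 ask=-
bid=102 ask=-
bid=102 ask=-
bid=102 ask=-
bid=102 ask=104
bid=- ask=96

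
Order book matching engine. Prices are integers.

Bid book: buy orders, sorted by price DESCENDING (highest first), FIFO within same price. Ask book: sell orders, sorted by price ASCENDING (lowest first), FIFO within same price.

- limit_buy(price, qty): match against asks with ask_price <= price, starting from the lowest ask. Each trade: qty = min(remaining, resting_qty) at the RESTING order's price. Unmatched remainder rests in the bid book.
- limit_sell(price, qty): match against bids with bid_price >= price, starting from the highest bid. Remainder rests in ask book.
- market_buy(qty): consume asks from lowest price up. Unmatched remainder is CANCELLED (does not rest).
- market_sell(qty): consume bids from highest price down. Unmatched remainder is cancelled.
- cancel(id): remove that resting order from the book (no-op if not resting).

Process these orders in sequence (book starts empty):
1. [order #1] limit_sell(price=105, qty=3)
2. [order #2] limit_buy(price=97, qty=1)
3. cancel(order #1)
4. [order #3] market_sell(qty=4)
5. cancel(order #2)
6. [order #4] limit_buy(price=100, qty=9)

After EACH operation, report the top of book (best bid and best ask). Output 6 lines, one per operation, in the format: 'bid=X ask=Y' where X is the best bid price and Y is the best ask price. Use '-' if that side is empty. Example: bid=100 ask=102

After op 1 [order #1] limit_sell(price=105, qty=3): fills=none; bids=[-] asks=[#1:3@105]
After op 2 [order #2] limit_buy(price=97, qty=1): fills=none; bids=[#2:1@97] asks=[#1:3@105]
After op 3 cancel(order #1): fills=none; bids=[#2:1@97] asks=[-]
After op 4 [order #3] market_sell(qty=4): fills=#2x#3:1@97; bids=[-] asks=[-]
After op 5 cancel(order #2): fills=none; bids=[-] asks=[-]
After op 6 [order #4] limit_buy(price=100, qty=9): fills=none; bids=[#4:9@100] asks=[-]

Answer: bid=- ask=105
bid=97 ask=105
bid=97 ask=-
bid=- ask=-
bid=- ask=-
bid=100 ask=-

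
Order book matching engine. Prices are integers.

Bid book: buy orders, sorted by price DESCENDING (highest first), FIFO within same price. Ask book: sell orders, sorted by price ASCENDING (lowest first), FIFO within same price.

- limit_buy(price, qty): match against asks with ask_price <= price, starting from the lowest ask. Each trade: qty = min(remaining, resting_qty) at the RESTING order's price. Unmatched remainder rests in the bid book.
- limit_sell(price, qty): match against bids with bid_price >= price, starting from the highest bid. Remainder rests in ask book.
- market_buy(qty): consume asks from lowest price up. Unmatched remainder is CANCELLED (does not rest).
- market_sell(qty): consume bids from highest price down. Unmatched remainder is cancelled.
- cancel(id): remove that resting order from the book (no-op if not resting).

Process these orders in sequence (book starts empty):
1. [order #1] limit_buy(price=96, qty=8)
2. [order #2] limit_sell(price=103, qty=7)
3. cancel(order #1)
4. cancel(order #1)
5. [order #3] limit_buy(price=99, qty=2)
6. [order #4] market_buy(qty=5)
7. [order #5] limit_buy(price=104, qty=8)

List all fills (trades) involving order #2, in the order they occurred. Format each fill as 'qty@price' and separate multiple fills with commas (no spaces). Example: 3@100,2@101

After op 1 [order #1] limit_buy(price=96, qty=8): fills=none; bids=[#1:8@96] asks=[-]
After op 2 [order #2] limit_sell(price=103, qty=7): fills=none; bids=[#1:8@96] asks=[#2:7@103]
After op 3 cancel(order #1): fills=none; bids=[-] asks=[#2:7@103]
After op 4 cancel(order #1): fills=none; bids=[-] asks=[#2:7@103]
After op 5 [order #3] limit_buy(price=99, qty=2): fills=none; bids=[#3:2@99] asks=[#2:7@103]
After op 6 [order #4] market_buy(qty=5): fills=#4x#2:5@103; bids=[#3:2@99] asks=[#2:2@103]
After op 7 [order #5] limit_buy(price=104, qty=8): fills=#5x#2:2@103; bids=[#5:6@104 #3:2@99] asks=[-]

Answer: 5@103,2@103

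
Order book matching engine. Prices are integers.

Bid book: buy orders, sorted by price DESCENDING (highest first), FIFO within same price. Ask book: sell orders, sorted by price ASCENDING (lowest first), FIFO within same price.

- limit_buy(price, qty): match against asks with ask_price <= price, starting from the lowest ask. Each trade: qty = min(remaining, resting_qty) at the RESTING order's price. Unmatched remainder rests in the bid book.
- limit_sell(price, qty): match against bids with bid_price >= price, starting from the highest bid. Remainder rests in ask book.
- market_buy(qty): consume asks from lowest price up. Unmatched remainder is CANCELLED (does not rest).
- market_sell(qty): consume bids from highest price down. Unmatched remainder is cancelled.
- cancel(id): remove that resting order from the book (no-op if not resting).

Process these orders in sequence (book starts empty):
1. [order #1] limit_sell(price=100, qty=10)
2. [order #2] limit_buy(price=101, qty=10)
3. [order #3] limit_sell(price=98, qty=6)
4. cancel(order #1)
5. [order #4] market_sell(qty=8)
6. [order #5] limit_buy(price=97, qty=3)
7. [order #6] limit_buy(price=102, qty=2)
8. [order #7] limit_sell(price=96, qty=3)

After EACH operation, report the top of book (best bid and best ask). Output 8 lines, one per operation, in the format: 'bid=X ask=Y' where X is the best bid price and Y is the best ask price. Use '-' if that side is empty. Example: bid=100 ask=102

After op 1 [order #1] limit_sell(price=100, qty=10): fills=none; bids=[-] asks=[#1:10@100]
After op 2 [order #2] limit_buy(price=101, qty=10): fills=#2x#1:10@100; bids=[-] asks=[-]
After op 3 [order #3] limit_sell(price=98, qty=6): fills=none; bids=[-] asks=[#3:6@98]
After op 4 cancel(order #1): fills=none; bids=[-] asks=[#3:6@98]
After op 5 [order #4] market_sell(qty=8): fills=none; bids=[-] asks=[#3:6@98]
After op 6 [order #5] limit_buy(price=97, qty=3): fills=none; bids=[#5:3@97] asks=[#3:6@98]
After op 7 [order #6] limit_buy(price=102, qty=2): fills=#6x#3:2@98; bids=[#5:3@97] asks=[#3:4@98]
After op 8 [order #7] limit_sell(price=96, qty=3): fills=#5x#7:3@97; bids=[-] asks=[#3:4@98]

Answer: bid=- ask=100
bid=- ask=-
bid=- ask=98
bid=- ask=98
bid=- ask=98
bid=97 ask=98
bid=97 ask=98
bid=- ask=98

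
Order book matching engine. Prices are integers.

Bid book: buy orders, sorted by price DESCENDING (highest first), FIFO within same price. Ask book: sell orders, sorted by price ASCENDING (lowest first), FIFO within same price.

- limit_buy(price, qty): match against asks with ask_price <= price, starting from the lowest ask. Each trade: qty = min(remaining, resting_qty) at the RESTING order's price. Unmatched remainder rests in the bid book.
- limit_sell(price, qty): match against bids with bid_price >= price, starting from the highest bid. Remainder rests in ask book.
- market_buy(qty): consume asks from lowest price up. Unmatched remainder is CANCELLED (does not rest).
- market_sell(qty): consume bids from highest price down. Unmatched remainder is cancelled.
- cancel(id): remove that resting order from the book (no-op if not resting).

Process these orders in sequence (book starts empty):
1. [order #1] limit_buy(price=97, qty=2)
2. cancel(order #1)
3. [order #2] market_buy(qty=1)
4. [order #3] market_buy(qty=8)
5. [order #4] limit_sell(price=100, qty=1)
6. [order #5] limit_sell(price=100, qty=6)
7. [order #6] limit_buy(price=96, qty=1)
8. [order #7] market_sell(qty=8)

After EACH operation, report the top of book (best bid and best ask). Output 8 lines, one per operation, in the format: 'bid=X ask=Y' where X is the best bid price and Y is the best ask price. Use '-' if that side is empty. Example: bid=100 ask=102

After op 1 [order #1] limit_buy(price=97, qty=2): fills=none; bids=[#1:2@97] asks=[-]
After op 2 cancel(order #1): fills=none; bids=[-] asks=[-]
After op 3 [order #2] market_buy(qty=1): fills=none; bids=[-] asks=[-]
After op 4 [order #3] market_buy(qty=8): fills=none; bids=[-] asks=[-]
After op 5 [order #4] limit_sell(price=100, qty=1): fills=none; bids=[-] asks=[#4:1@100]
After op 6 [order #5] limit_sell(price=100, qty=6): fills=none; bids=[-] asks=[#4:1@100 #5:6@100]
After op 7 [order #6] limit_buy(price=96, qty=1): fills=none; bids=[#6:1@96] asks=[#4:1@100 #5:6@100]
After op 8 [order #7] market_sell(qty=8): fills=#6x#7:1@96; bids=[-] asks=[#4:1@100 #5:6@100]

Answer: bid=97 ask=-
bid=- ask=-
bid=- ask=-
bid=- ask=-
bid=- ask=100
bid=- ask=100
bid=96 ask=100
bid=- ask=100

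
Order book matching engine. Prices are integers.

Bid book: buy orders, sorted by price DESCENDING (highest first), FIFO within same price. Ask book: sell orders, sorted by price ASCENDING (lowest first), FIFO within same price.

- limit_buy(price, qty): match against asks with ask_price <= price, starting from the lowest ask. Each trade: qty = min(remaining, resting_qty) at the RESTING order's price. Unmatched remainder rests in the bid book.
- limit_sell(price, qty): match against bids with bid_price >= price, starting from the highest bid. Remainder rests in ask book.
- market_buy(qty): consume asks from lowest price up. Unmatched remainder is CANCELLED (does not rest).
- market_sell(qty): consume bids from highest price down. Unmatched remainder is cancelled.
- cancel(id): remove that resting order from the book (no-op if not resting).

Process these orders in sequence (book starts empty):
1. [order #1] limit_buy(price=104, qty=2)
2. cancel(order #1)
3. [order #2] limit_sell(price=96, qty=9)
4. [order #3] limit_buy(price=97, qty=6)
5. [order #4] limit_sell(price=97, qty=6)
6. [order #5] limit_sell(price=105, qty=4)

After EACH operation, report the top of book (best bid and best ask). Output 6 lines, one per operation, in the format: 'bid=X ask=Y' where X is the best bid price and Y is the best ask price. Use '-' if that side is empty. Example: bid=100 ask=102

Answer: bid=104 ask=-
bid=- ask=-
bid=- ask=96
bid=- ask=96
bid=- ask=96
bid=- ask=96

Derivation:
After op 1 [order #1] limit_buy(price=104, qty=2): fills=none; bids=[#1:2@104] asks=[-]
After op 2 cancel(order #1): fills=none; bids=[-] asks=[-]
After op 3 [order #2] limit_sell(price=96, qty=9): fills=none; bids=[-] asks=[#2:9@96]
After op 4 [order #3] limit_buy(price=97, qty=6): fills=#3x#2:6@96; bids=[-] asks=[#2:3@96]
After op 5 [order #4] limit_sell(price=97, qty=6): fills=none; bids=[-] asks=[#2:3@96 #4:6@97]
After op 6 [order #5] limit_sell(price=105, qty=4): fills=none; bids=[-] asks=[#2:3@96 #4:6@97 #5:4@105]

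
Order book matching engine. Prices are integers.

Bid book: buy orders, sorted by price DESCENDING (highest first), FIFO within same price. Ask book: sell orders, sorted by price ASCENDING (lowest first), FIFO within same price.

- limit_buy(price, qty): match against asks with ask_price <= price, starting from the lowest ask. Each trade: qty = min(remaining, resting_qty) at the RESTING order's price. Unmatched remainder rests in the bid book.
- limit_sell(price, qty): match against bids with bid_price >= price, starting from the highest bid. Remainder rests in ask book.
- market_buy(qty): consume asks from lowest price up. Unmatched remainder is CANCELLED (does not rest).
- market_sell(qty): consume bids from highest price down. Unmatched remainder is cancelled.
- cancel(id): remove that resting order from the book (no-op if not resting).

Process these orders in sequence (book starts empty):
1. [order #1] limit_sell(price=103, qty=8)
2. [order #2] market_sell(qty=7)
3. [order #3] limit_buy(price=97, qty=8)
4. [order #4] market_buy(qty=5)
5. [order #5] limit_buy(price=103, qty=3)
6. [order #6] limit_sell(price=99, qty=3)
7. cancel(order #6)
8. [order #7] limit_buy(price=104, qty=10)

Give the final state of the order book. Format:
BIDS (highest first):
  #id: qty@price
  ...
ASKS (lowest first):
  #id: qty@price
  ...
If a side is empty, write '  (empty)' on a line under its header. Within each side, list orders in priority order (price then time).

After op 1 [order #1] limit_sell(price=103, qty=8): fills=none; bids=[-] asks=[#1:8@103]
After op 2 [order #2] market_sell(qty=7): fills=none; bids=[-] asks=[#1:8@103]
After op 3 [order #3] limit_buy(price=97, qty=8): fills=none; bids=[#3:8@97] asks=[#1:8@103]
After op 4 [order #4] market_buy(qty=5): fills=#4x#1:5@103; bids=[#3:8@97] asks=[#1:3@103]
After op 5 [order #5] limit_buy(price=103, qty=3): fills=#5x#1:3@103; bids=[#3:8@97] asks=[-]
After op 6 [order #6] limit_sell(price=99, qty=3): fills=none; bids=[#3:8@97] asks=[#6:3@99]
After op 7 cancel(order #6): fills=none; bids=[#3:8@97] asks=[-]
After op 8 [order #7] limit_buy(price=104, qty=10): fills=none; bids=[#7:10@104 #3:8@97] asks=[-]

Answer: BIDS (highest first):
  #7: 10@104
  #3: 8@97
ASKS (lowest first):
  (empty)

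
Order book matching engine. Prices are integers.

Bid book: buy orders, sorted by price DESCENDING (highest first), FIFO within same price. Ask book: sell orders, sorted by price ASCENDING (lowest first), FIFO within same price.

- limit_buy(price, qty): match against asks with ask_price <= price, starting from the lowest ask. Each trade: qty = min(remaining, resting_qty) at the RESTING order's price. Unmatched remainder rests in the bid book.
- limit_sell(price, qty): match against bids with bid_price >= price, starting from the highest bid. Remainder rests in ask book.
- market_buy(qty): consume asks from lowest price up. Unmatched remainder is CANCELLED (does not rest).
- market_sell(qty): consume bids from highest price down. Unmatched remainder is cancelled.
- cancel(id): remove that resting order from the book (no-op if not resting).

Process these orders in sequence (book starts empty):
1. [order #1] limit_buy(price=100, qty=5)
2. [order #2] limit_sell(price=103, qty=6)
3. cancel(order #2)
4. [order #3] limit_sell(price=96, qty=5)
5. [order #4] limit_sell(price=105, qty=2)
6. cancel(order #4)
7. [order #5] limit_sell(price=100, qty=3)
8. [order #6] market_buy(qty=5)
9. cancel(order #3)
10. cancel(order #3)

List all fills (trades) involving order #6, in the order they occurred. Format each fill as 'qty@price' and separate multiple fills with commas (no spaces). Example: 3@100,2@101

Answer: 3@100

Derivation:
After op 1 [order #1] limit_buy(price=100, qty=5): fills=none; bids=[#1:5@100] asks=[-]
After op 2 [order #2] limit_sell(price=103, qty=6): fills=none; bids=[#1:5@100] asks=[#2:6@103]
After op 3 cancel(order #2): fills=none; bids=[#1:5@100] asks=[-]
After op 4 [order #3] limit_sell(price=96, qty=5): fills=#1x#3:5@100; bids=[-] asks=[-]
After op 5 [order #4] limit_sell(price=105, qty=2): fills=none; bids=[-] asks=[#4:2@105]
After op 6 cancel(order #4): fills=none; bids=[-] asks=[-]
After op 7 [order #5] limit_sell(price=100, qty=3): fills=none; bids=[-] asks=[#5:3@100]
After op 8 [order #6] market_buy(qty=5): fills=#6x#5:3@100; bids=[-] asks=[-]
After op 9 cancel(order #3): fills=none; bids=[-] asks=[-]
After op 10 cancel(order #3): fills=none; bids=[-] asks=[-]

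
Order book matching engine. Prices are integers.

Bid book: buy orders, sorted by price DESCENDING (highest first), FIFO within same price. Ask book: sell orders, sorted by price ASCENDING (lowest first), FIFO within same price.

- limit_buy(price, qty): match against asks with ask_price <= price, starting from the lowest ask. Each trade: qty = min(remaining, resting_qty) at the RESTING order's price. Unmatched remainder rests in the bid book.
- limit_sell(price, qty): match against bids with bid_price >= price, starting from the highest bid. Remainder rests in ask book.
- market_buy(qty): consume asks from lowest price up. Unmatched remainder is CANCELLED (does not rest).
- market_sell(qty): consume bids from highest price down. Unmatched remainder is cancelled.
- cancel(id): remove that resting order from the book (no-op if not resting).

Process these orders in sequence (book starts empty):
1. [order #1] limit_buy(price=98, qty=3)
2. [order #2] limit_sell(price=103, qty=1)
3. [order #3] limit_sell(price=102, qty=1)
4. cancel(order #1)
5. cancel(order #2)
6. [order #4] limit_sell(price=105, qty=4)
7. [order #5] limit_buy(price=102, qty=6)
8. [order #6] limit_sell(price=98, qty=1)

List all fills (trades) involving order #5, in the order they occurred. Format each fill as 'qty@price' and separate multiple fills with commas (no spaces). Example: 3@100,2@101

Answer: 1@102,1@102

Derivation:
After op 1 [order #1] limit_buy(price=98, qty=3): fills=none; bids=[#1:3@98] asks=[-]
After op 2 [order #2] limit_sell(price=103, qty=1): fills=none; bids=[#1:3@98] asks=[#2:1@103]
After op 3 [order #3] limit_sell(price=102, qty=1): fills=none; bids=[#1:3@98] asks=[#3:1@102 #2:1@103]
After op 4 cancel(order #1): fills=none; bids=[-] asks=[#3:1@102 #2:1@103]
After op 5 cancel(order #2): fills=none; bids=[-] asks=[#3:1@102]
After op 6 [order #4] limit_sell(price=105, qty=4): fills=none; bids=[-] asks=[#3:1@102 #4:4@105]
After op 7 [order #5] limit_buy(price=102, qty=6): fills=#5x#3:1@102; bids=[#5:5@102] asks=[#4:4@105]
After op 8 [order #6] limit_sell(price=98, qty=1): fills=#5x#6:1@102; bids=[#5:4@102] asks=[#4:4@105]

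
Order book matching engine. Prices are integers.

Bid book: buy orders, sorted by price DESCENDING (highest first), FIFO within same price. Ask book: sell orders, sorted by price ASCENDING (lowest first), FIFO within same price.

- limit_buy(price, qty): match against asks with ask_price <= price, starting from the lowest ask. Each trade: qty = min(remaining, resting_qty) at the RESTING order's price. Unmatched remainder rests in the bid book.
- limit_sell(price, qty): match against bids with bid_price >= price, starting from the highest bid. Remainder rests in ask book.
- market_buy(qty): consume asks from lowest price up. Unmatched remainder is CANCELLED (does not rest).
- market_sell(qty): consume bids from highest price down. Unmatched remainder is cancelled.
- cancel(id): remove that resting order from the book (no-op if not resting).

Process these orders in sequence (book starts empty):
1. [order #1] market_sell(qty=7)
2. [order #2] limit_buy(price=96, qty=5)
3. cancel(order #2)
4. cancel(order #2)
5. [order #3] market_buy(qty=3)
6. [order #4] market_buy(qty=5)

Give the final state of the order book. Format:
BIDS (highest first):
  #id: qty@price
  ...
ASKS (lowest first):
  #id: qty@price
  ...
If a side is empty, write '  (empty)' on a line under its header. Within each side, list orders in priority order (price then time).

After op 1 [order #1] market_sell(qty=7): fills=none; bids=[-] asks=[-]
After op 2 [order #2] limit_buy(price=96, qty=5): fills=none; bids=[#2:5@96] asks=[-]
After op 3 cancel(order #2): fills=none; bids=[-] asks=[-]
After op 4 cancel(order #2): fills=none; bids=[-] asks=[-]
After op 5 [order #3] market_buy(qty=3): fills=none; bids=[-] asks=[-]
After op 6 [order #4] market_buy(qty=5): fills=none; bids=[-] asks=[-]

Answer: BIDS (highest first):
  (empty)
ASKS (lowest first):
  (empty)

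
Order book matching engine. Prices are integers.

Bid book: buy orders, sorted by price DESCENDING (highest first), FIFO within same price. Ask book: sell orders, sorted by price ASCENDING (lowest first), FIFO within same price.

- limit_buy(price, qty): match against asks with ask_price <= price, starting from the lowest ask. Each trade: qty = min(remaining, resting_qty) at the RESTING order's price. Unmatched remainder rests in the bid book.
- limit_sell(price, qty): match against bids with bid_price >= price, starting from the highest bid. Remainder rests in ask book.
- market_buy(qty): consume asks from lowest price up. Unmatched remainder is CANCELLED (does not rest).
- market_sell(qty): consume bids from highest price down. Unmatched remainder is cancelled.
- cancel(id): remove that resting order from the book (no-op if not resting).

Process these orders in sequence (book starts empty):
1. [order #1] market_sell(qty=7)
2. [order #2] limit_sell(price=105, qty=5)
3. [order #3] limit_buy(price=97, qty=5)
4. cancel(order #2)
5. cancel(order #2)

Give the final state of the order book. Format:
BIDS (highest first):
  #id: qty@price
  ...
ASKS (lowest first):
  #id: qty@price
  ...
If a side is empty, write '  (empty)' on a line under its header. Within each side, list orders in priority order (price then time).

After op 1 [order #1] market_sell(qty=7): fills=none; bids=[-] asks=[-]
After op 2 [order #2] limit_sell(price=105, qty=5): fills=none; bids=[-] asks=[#2:5@105]
After op 3 [order #3] limit_buy(price=97, qty=5): fills=none; bids=[#3:5@97] asks=[#2:5@105]
After op 4 cancel(order #2): fills=none; bids=[#3:5@97] asks=[-]
After op 5 cancel(order #2): fills=none; bids=[#3:5@97] asks=[-]

Answer: BIDS (highest first):
  #3: 5@97
ASKS (lowest first):
  (empty)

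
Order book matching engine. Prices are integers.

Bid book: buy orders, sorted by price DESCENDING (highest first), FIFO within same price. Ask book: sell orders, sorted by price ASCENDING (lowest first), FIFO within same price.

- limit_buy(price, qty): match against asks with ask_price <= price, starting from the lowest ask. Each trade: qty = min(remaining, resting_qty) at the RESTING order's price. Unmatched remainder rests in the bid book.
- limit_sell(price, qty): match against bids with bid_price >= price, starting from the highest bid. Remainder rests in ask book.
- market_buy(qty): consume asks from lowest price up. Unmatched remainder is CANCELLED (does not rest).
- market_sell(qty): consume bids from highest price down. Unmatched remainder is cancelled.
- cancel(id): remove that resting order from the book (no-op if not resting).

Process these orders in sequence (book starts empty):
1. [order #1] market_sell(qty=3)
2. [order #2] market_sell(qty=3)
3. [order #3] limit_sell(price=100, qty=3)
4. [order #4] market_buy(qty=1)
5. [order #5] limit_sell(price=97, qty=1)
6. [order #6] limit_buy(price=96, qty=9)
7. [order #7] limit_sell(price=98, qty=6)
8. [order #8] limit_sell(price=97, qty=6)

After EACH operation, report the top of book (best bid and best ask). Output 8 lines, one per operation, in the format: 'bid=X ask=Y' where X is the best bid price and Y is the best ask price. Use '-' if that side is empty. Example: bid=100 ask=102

Answer: bid=- ask=-
bid=- ask=-
bid=- ask=100
bid=- ask=100
bid=- ask=97
bid=96 ask=97
bid=96 ask=97
bid=96 ask=97

Derivation:
After op 1 [order #1] market_sell(qty=3): fills=none; bids=[-] asks=[-]
After op 2 [order #2] market_sell(qty=3): fills=none; bids=[-] asks=[-]
After op 3 [order #3] limit_sell(price=100, qty=3): fills=none; bids=[-] asks=[#3:3@100]
After op 4 [order #4] market_buy(qty=1): fills=#4x#3:1@100; bids=[-] asks=[#3:2@100]
After op 5 [order #5] limit_sell(price=97, qty=1): fills=none; bids=[-] asks=[#5:1@97 #3:2@100]
After op 6 [order #6] limit_buy(price=96, qty=9): fills=none; bids=[#6:9@96] asks=[#5:1@97 #3:2@100]
After op 7 [order #7] limit_sell(price=98, qty=6): fills=none; bids=[#6:9@96] asks=[#5:1@97 #7:6@98 #3:2@100]
After op 8 [order #8] limit_sell(price=97, qty=6): fills=none; bids=[#6:9@96] asks=[#5:1@97 #8:6@97 #7:6@98 #3:2@100]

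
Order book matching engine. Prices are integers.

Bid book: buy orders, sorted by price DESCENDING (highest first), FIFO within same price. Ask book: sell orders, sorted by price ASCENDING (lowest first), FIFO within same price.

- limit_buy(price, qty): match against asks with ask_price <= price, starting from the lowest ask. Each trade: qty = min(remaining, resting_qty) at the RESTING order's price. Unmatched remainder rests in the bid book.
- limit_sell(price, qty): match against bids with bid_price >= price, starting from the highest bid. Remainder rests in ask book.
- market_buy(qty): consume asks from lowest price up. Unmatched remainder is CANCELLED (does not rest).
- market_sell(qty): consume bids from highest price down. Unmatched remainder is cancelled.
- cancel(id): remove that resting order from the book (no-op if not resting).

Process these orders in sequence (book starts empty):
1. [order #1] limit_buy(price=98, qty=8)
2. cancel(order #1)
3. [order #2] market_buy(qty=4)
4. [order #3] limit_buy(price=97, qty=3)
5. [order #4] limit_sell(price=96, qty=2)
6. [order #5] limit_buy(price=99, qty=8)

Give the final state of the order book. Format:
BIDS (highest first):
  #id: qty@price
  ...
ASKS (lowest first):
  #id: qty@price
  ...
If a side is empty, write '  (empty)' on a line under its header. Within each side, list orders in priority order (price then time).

Answer: BIDS (highest first):
  #5: 8@99
  #3: 1@97
ASKS (lowest first):
  (empty)

Derivation:
After op 1 [order #1] limit_buy(price=98, qty=8): fills=none; bids=[#1:8@98] asks=[-]
After op 2 cancel(order #1): fills=none; bids=[-] asks=[-]
After op 3 [order #2] market_buy(qty=4): fills=none; bids=[-] asks=[-]
After op 4 [order #3] limit_buy(price=97, qty=3): fills=none; bids=[#3:3@97] asks=[-]
After op 5 [order #4] limit_sell(price=96, qty=2): fills=#3x#4:2@97; bids=[#3:1@97] asks=[-]
After op 6 [order #5] limit_buy(price=99, qty=8): fills=none; bids=[#5:8@99 #3:1@97] asks=[-]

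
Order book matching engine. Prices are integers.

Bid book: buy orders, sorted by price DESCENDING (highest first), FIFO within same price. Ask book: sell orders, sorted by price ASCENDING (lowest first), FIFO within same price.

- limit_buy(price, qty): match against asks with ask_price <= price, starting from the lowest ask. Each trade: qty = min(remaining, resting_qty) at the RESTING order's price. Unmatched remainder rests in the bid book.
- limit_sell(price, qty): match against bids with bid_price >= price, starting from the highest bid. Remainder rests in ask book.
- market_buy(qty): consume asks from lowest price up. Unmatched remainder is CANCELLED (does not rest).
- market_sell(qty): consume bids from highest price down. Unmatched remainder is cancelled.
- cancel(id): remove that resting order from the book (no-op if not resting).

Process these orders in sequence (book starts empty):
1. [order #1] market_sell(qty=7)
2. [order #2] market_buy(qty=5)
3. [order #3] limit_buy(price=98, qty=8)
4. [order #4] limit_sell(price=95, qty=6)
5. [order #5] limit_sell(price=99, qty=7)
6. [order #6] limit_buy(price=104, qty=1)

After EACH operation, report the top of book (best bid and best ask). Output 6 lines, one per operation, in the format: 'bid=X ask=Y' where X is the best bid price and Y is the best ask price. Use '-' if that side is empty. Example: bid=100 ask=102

After op 1 [order #1] market_sell(qty=7): fills=none; bids=[-] asks=[-]
After op 2 [order #2] market_buy(qty=5): fills=none; bids=[-] asks=[-]
After op 3 [order #3] limit_buy(price=98, qty=8): fills=none; bids=[#3:8@98] asks=[-]
After op 4 [order #4] limit_sell(price=95, qty=6): fills=#3x#4:6@98; bids=[#3:2@98] asks=[-]
After op 5 [order #5] limit_sell(price=99, qty=7): fills=none; bids=[#3:2@98] asks=[#5:7@99]
After op 6 [order #6] limit_buy(price=104, qty=1): fills=#6x#5:1@99; bids=[#3:2@98] asks=[#5:6@99]

Answer: bid=- ask=-
bid=- ask=-
bid=98 ask=-
bid=98 ask=-
bid=98 ask=99
bid=98 ask=99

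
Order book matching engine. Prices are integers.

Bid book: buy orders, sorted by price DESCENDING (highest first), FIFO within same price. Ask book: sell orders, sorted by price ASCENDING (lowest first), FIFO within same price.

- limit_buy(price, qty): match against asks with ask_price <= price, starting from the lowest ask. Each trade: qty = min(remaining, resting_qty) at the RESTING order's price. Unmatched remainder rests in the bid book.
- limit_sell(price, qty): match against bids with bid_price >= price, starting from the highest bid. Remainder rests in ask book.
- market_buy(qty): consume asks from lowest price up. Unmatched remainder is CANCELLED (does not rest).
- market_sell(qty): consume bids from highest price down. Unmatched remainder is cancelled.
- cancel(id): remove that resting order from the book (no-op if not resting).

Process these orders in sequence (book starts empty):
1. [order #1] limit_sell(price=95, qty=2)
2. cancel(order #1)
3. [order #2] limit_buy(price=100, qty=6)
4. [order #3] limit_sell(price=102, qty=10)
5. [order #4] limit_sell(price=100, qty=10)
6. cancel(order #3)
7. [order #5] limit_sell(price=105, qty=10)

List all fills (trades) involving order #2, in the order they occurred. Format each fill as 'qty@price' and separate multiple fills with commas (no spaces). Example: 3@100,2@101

Answer: 6@100

Derivation:
After op 1 [order #1] limit_sell(price=95, qty=2): fills=none; bids=[-] asks=[#1:2@95]
After op 2 cancel(order #1): fills=none; bids=[-] asks=[-]
After op 3 [order #2] limit_buy(price=100, qty=6): fills=none; bids=[#2:6@100] asks=[-]
After op 4 [order #3] limit_sell(price=102, qty=10): fills=none; bids=[#2:6@100] asks=[#3:10@102]
After op 5 [order #4] limit_sell(price=100, qty=10): fills=#2x#4:6@100; bids=[-] asks=[#4:4@100 #3:10@102]
After op 6 cancel(order #3): fills=none; bids=[-] asks=[#4:4@100]
After op 7 [order #5] limit_sell(price=105, qty=10): fills=none; bids=[-] asks=[#4:4@100 #5:10@105]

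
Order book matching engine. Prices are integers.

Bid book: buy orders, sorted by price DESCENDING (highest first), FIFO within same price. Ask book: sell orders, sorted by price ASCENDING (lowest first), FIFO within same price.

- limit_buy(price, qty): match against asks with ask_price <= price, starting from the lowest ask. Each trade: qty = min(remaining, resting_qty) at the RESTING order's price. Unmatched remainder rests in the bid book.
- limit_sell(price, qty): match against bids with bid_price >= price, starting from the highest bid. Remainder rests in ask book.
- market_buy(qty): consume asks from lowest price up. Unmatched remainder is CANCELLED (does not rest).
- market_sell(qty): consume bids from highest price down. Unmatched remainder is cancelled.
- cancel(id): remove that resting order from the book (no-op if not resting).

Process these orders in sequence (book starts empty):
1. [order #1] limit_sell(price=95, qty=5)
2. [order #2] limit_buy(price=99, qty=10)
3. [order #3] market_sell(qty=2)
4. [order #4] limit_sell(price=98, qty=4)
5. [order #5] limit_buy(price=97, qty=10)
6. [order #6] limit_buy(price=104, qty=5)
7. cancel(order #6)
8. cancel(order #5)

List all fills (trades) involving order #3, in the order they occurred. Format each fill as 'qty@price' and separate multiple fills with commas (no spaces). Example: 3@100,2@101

After op 1 [order #1] limit_sell(price=95, qty=5): fills=none; bids=[-] asks=[#1:5@95]
After op 2 [order #2] limit_buy(price=99, qty=10): fills=#2x#1:5@95; bids=[#2:5@99] asks=[-]
After op 3 [order #3] market_sell(qty=2): fills=#2x#3:2@99; bids=[#2:3@99] asks=[-]
After op 4 [order #4] limit_sell(price=98, qty=4): fills=#2x#4:3@99; bids=[-] asks=[#4:1@98]
After op 5 [order #5] limit_buy(price=97, qty=10): fills=none; bids=[#5:10@97] asks=[#4:1@98]
After op 6 [order #6] limit_buy(price=104, qty=5): fills=#6x#4:1@98; bids=[#6:4@104 #5:10@97] asks=[-]
After op 7 cancel(order #6): fills=none; bids=[#5:10@97] asks=[-]
After op 8 cancel(order #5): fills=none; bids=[-] asks=[-]

Answer: 2@99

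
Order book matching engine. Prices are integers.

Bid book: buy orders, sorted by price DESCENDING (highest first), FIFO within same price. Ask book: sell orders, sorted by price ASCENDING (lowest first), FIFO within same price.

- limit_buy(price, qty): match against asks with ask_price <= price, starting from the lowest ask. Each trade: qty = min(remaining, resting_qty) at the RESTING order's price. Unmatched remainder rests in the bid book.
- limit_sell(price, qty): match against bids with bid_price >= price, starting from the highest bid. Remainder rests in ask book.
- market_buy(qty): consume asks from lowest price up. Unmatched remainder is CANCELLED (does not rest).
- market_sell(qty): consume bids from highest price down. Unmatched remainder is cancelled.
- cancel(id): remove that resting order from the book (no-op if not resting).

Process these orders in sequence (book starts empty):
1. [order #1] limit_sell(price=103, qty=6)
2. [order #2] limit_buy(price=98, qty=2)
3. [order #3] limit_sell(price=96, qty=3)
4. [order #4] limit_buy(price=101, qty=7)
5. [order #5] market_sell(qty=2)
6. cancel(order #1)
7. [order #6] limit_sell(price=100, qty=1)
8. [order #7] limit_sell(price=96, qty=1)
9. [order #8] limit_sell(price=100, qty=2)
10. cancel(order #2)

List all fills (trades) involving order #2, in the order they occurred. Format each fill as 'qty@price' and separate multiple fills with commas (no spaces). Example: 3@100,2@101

Answer: 2@98

Derivation:
After op 1 [order #1] limit_sell(price=103, qty=6): fills=none; bids=[-] asks=[#1:6@103]
After op 2 [order #2] limit_buy(price=98, qty=2): fills=none; bids=[#2:2@98] asks=[#1:6@103]
After op 3 [order #3] limit_sell(price=96, qty=3): fills=#2x#3:2@98; bids=[-] asks=[#3:1@96 #1:6@103]
After op 4 [order #4] limit_buy(price=101, qty=7): fills=#4x#3:1@96; bids=[#4:6@101] asks=[#1:6@103]
After op 5 [order #5] market_sell(qty=2): fills=#4x#5:2@101; bids=[#4:4@101] asks=[#1:6@103]
After op 6 cancel(order #1): fills=none; bids=[#4:4@101] asks=[-]
After op 7 [order #6] limit_sell(price=100, qty=1): fills=#4x#6:1@101; bids=[#4:3@101] asks=[-]
After op 8 [order #7] limit_sell(price=96, qty=1): fills=#4x#7:1@101; bids=[#4:2@101] asks=[-]
After op 9 [order #8] limit_sell(price=100, qty=2): fills=#4x#8:2@101; bids=[-] asks=[-]
After op 10 cancel(order #2): fills=none; bids=[-] asks=[-]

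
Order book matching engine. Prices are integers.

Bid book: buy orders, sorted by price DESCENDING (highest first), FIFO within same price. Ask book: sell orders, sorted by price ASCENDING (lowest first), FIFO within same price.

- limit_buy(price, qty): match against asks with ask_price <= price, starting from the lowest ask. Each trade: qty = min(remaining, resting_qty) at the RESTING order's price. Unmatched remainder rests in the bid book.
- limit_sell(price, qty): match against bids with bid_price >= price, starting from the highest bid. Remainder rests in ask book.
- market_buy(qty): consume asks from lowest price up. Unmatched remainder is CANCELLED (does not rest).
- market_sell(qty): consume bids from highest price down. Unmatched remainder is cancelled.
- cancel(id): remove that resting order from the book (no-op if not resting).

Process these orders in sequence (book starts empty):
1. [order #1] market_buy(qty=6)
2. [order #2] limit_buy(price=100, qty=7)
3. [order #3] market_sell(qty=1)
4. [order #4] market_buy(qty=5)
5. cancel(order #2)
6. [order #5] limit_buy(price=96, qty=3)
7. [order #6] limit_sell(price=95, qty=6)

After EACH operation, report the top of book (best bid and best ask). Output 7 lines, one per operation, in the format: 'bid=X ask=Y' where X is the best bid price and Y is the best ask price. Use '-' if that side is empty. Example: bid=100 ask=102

After op 1 [order #1] market_buy(qty=6): fills=none; bids=[-] asks=[-]
After op 2 [order #2] limit_buy(price=100, qty=7): fills=none; bids=[#2:7@100] asks=[-]
After op 3 [order #3] market_sell(qty=1): fills=#2x#3:1@100; bids=[#2:6@100] asks=[-]
After op 4 [order #4] market_buy(qty=5): fills=none; bids=[#2:6@100] asks=[-]
After op 5 cancel(order #2): fills=none; bids=[-] asks=[-]
After op 6 [order #5] limit_buy(price=96, qty=3): fills=none; bids=[#5:3@96] asks=[-]
After op 7 [order #6] limit_sell(price=95, qty=6): fills=#5x#6:3@96; bids=[-] asks=[#6:3@95]

Answer: bid=- ask=-
bid=100 ask=-
bid=100 ask=-
bid=100 ask=-
bid=- ask=-
bid=96 ask=-
bid=- ask=95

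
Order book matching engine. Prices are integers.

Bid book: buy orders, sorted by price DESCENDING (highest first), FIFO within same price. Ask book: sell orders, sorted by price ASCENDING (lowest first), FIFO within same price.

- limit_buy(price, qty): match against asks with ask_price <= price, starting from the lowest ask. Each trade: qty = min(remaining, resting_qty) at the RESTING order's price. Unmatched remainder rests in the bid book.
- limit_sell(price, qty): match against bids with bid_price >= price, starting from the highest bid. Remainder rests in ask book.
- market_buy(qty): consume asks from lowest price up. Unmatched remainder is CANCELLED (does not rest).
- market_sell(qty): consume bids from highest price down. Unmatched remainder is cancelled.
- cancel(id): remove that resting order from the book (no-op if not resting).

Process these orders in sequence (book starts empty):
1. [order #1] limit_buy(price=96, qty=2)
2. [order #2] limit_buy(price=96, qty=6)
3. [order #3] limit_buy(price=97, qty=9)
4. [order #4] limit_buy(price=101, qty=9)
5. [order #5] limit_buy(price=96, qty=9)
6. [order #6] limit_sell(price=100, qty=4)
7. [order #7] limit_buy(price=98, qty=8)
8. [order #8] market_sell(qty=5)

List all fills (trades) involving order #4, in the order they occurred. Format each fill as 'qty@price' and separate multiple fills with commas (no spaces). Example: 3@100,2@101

After op 1 [order #1] limit_buy(price=96, qty=2): fills=none; bids=[#1:2@96] asks=[-]
After op 2 [order #2] limit_buy(price=96, qty=6): fills=none; bids=[#1:2@96 #2:6@96] asks=[-]
After op 3 [order #3] limit_buy(price=97, qty=9): fills=none; bids=[#3:9@97 #1:2@96 #2:6@96] asks=[-]
After op 4 [order #4] limit_buy(price=101, qty=9): fills=none; bids=[#4:9@101 #3:9@97 #1:2@96 #2:6@96] asks=[-]
After op 5 [order #5] limit_buy(price=96, qty=9): fills=none; bids=[#4:9@101 #3:9@97 #1:2@96 #2:6@96 #5:9@96] asks=[-]
After op 6 [order #6] limit_sell(price=100, qty=4): fills=#4x#6:4@101; bids=[#4:5@101 #3:9@97 #1:2@96 #2:6@96 #5:9@96] asks=[-]
After op 7 [order #7] limit_buy(price=98, qty=8): fills=none; bids=[#4:5@101 #7:8@98 #3:9@97 #1:2@96 #2:6@96 #5:9@96] asks=[-]
After op 8 [order #8] market_sell(qty=5): fills=#4x#8:5@101; bids=[#7:8@98 #3:9@97 #1:2@96 #2:6@96 #5:9@96] asks=[-]

Answer: 4@101,5@101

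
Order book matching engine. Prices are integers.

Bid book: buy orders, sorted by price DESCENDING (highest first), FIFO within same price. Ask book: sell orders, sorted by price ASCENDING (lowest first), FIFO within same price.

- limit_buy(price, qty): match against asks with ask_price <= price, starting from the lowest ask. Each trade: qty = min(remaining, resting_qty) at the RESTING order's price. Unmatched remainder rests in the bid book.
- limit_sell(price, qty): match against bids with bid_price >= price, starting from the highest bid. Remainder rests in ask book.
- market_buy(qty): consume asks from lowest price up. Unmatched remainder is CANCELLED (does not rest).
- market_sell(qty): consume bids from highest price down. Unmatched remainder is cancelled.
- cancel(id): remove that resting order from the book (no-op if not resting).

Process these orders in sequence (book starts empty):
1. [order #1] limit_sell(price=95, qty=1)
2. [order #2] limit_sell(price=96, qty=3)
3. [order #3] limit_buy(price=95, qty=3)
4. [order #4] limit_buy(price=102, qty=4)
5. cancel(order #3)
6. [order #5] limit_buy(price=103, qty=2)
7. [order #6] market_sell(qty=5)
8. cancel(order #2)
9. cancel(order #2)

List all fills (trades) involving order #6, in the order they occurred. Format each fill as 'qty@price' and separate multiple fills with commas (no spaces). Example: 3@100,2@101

Answer: 2@103,1@102

Derivation:
After op 1 [order #1] limit_sell(price=95, qty=1): fills=none; bids=[-] asks=[#1:1@95]
After op 2 [order #2] limit_sell(price=96, qty=3): fills=none; bids=[-] asks=[#1:1@95 #2:3@96]
After op 3 [order #3] limit_buy(price=95, qty=3): fills=#3x#1:1@95; bids=[#3:2@95] asks=[#2:3@96]
After op 4 [order #4] limit_buy(price=102, qty=4): fills=#4x#2:3@96; bids=[#4:1@102 #3:2@95] asks=[-]
After op 5 cancel(order #3): fills=none; bids=[#4:1@102] asks=[-]
After op 6 [order #5] limit_buy(price=103, qty=2): fills=none; bids=[#5:2@103 #4:1@102] asks=[-]
After op 7 [order #6] market_sell(qty=5): fills=#5x#6:2@103 #4x#6:1@102; bids=[-] asks=[-]
After op 8 cancel(order #2): fills=none; bids=[-] asks=[-]
After op 9 cancel(order #2): fills=none; bids=[-] asks=[-]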